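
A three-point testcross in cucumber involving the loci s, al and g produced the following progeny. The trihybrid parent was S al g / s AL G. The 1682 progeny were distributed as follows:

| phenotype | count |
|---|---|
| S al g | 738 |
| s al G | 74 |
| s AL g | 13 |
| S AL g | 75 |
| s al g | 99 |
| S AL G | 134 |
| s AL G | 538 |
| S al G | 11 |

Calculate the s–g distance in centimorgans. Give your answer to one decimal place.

The two rarest classes, S al G and s AL g, are the double crossovers. Comparing them with the parentals, only the g allele has switched, so g is the middle locus and the order is s – g – al.
Crossovers in the s–g interval produce the single-crossover classes s al g and S AL G (99 + 134 = 233) plus the double crossovers (24).
RF(s–g) = (233 + 24) / 1682 = 257/1682 = 0.1528 → 15.3 centimorgans.

15.3 centimorgans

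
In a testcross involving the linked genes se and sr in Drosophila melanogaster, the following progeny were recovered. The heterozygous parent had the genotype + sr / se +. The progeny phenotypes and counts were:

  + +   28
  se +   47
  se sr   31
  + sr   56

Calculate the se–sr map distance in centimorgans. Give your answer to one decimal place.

The recombinant classes are + + and se sr: 28 + 31 = 59.
Recombination frequency = 59/162 = 0.3642 ≈ 36.4%, i.e. 36.4 centimorgans.

36.4 centimorgans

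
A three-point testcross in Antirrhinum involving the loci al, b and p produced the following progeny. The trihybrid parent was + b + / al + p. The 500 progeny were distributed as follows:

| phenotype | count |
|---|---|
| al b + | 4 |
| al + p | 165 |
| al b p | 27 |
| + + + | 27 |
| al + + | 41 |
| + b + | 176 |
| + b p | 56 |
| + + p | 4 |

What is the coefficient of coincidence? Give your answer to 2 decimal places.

0.61

The two rarest classes, al b + and + + p, are the double crossovers. Comparing them with the parentals, only the al allele has switched, so al is the middle locus and the order is p – al – b.
p–al: (97 + 8)/500 = 0.2100; al–b: (54 + 8)/500 = 0.1240.
Expected DCO frequency = 0.2100 × 0.1240 ≈ 0.02604; observed = 8/500 ≈ 0.01600.
Coefficient of coincidence = 0.01600/0.02604 ≈ 0.61.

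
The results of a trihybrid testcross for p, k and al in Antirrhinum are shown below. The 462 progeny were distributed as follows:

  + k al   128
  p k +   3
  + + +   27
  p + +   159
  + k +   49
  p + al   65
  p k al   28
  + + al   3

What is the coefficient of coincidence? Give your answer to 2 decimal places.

The two most frequent reciprocal classes, p + + and + k al, are the parental types, so the F1 was p + + / + k al.
The two rarest classes, p k + and + + al, are the double crossovers. Comparing them with the parentals, only the k allele has switched, so k is the middle locus and the order is al – k – p.
al–k: (114 + 6)/462 = 0.2597; k–p: (55 + 6)/462 = 0.1320.
Expected DCO frequency = 0.2597 × 0.1320 ≈ 0.03428; observed = 6/462 ≈ 0.01299.
Coefficient of coincidence = 0.01299/0.03428 ≈ 0.38.

0.38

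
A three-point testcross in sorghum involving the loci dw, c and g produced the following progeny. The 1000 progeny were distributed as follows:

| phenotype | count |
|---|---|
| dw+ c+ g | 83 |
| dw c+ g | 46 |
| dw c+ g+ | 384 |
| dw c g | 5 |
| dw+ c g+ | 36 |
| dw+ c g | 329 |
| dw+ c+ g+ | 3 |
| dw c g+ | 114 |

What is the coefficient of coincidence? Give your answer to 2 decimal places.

0.43

The two most frequent reciprocal classes, dw c+ g+ and dw+ c g, are the parental types, so the F1 was dw c+ g+ / dw+ c g.
The two rarest classes, dw+ c+ g+ and dw c g, are the double crossovers. Comparing them with the parentals, only the dw allele has switched, so dw is the middle locus and the order is c – dw – g.
c–dw: (197 + 8)/1000 = 0.2050; dw–g: (82 + 8)/1000 = 0.0900.
Expected DCO frequency = 0.2050 × 0.0900 ≈ 0.01845; observed = 8/1000 ≈ 0.00800.
Coefficient of coincidence = 0.00800/0.01845 ≈ 0.43.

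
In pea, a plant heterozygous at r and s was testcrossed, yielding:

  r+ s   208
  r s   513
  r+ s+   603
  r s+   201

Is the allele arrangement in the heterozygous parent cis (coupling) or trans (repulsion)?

The two most frequent classes are r+ s+ (603) and r s (513); these are the parental (non-recombinant) types.
So the F1 carried r+ s+ on one chromosome and r s on the other — the recessive alleles are on the same chromosome (cis / coupling).

cis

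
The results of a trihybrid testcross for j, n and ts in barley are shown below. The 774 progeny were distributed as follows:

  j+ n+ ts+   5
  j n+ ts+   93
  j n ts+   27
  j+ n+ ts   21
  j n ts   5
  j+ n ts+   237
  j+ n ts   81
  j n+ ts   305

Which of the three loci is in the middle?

The two most frequent reciprocal classes, j+ n ts+ and j n+ ts, are the parental types, so the F1 was j+ n ts+ / j n+ ts.
The two rarest classes, j+ n+ ts+ and j n ts, are the double crossovers. Comparing them with the parentals, only the n allele has switched, so n is the middle locus and the order is ts – n – j.

n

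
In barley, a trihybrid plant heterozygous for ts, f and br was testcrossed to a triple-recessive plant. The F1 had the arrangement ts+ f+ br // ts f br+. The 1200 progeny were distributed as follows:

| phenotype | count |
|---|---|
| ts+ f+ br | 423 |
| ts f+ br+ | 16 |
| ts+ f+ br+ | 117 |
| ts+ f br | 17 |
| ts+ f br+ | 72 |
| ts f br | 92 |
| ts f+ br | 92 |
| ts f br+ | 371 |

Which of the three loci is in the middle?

The two rarest classes, ts+ f br and ts f+ br+, are the double crossovers. Comparing them with the parentals, only the f allele has switched, so f is the middle locus and the order is br – f – ts.

f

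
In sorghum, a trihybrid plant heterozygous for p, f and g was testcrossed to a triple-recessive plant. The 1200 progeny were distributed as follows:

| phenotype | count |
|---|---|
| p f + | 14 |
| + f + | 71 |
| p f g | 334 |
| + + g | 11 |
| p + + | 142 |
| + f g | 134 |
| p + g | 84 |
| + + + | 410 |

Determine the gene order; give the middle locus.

The two most frequent reciprocal classes, p f g and + + +, are the parental types, so the F1 was p f g / + + +.
The two rarest classes, p f + and + + g, are the double crossovers. Comparing them with the parentals, only the g allele has switched, so g is the middle locus and the order is p – g – f.

g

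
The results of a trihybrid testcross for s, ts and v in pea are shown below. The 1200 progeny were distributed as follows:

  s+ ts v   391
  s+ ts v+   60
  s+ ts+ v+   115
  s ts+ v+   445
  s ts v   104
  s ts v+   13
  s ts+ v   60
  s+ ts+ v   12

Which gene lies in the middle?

The two most frequent reciprocal classes, s ts+ v+ and s+ ts v, are the parental types, so the F1 was s ts+ v+ / s+ ts v.
The two rarest classes, s ts v+ and s+ ts+ v, are the double crossovers. Comparing them with the parentals, only the ts allele has switched, so ts is the middle locus and the order is s – ts – v.

ts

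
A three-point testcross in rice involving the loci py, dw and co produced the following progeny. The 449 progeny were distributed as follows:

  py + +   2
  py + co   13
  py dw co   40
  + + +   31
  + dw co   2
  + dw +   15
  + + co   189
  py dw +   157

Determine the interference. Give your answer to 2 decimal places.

The two most frequent reciprocal classes, py dw + and + + co, are the parental types, so the F1 was py dw + / + + co.
The two rarest classes, py + + and + dw co, are the double crossovers. Comparing them with the parentals, only the dw allele has switched, so dw is the middle locus and the order is co – dw – py.
co–dw: (71 + 4)/449 = 0.1670; dw–py: (28 + 4)/449 = 0.0713.
Expected DCO frequency = 0.1670 × 0.0713 ≈ 0.01191; observed = 4/449 ≈ 0.00891.
Coefficient of coincidence = 0.00891/0.01191 ≈ 0.75; interference = 1 − 0.75 = 0.25.

0.25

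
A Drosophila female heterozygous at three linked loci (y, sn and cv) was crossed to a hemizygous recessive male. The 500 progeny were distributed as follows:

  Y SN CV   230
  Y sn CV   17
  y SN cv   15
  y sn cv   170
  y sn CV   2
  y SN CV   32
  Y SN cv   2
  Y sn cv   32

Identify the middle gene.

cv

The two most frequent reciprocal classes, y sn cv and Y SN CV, are the parental types, so the F1 was y sn cv / Y SN CV.
The two rarest classes, y sn CV and Y SN cv, are the double crossovers. Comparing them with the parentals, only the cv allele has switched, so cv is the middle locus and the order is y – cv – sn.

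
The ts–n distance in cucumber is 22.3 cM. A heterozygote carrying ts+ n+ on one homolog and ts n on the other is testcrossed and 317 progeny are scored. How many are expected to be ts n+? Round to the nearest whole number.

A map distance of 22.3 cM corresponds to a recombination frequency of 0.223.
The F1 is ts+ n+ / ts n, so ts n+ is a recombinant gamete class with expected frequency r/2 = 0.223/2 = 0.1115.
Expected number = 0.1115 × 317 = 35.35 ≈ 35.

35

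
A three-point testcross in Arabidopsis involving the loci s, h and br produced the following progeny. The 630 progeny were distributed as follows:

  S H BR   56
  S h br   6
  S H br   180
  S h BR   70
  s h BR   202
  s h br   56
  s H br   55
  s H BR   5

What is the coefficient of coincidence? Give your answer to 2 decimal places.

0.41

The two most frequent reciprocal classes, s h BR and S H br, are the parental types, so the F1 was s h BR / S H br.
The two rarest classes, s H BR and S h br, are the double crossovers. Comparing them with the parentals, only the h allele has switched, so h is the middle locus and the order is br – h – s.
br–h: (112 + 11)/630 = 0.1952; h–s: (125 + 11)/630 = 0.2159.
Expected DCO frequency = 0.1952 × 0.2159 ≈ 0.04214; observed = 11/630 ≈ 0.01746.
Coefficient of coincidence = 0.01746/0.04214 ≈ 0.41.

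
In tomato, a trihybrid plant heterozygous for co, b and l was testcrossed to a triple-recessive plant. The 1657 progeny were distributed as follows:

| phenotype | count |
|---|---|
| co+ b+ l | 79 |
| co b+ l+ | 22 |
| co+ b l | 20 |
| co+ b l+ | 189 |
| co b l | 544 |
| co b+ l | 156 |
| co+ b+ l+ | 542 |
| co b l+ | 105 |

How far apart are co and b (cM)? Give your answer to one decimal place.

23.4 cM

The two most frequent reciprocal classes, co b l and co+ b+ l+, are the parental types, so the F1 was co b l / co+ b+ l+.
The two rarest classes, co+ b l and co b+ l+, are the double crossovers. Comparing them with the parentals, only the co allele has switched, so co is the middle locus and the order is l – co – b.
Crossovers in the co–b interval produce the single-crossover classes co b+ l and co+ b l+ (156 + 189 = 345) plus the double crossovers (42).
RF(co–b) = (345 + 42) / 1657 = 387/1657 = 0.2336 → 23.4 cM.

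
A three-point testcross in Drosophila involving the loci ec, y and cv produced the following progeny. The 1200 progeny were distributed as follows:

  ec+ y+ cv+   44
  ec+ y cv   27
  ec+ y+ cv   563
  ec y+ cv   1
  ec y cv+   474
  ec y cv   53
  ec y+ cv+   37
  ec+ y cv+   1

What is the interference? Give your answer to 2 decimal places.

The two most frequent reciprocal classes, ec+ y+ cv and ec y cv+, are the parental types, so the F1 was ec+ y+ cv / ec y cv+.
The two rarest classes, ec y+ cv and ec+ y cv+, are the double crossovers. Comparing them with the parentals, only the ec allele has switched, so ec is the middle locus and the order is cv – ec – y.
cv–ec: (97 + 2)/1200 = 0.0825; ec–y: (64 + 2)/1200 = 0.0550.
Expected DCO frequency = 0.0825 × 0.0550 ≈ 0.00454; observed = 2/1200 ≈ 0.00167.
Coefficient of coincidence = 0.00167/0.00454 ≈ 0.37; interference = 1 − 0.37 = 0.63.

0.63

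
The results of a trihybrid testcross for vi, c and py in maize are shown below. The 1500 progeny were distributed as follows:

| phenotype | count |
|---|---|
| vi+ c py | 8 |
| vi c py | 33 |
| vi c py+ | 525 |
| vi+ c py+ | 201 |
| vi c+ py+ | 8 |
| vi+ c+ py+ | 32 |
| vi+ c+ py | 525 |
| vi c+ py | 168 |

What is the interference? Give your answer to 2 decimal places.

0.23

The two most frequent reciprocal classes, vi c py+ and vi+ c+ py, are the parental types, so the F1 was vi c py+ / vi+ c+ py.
The two rarest classes, vi c+ py+ and vi+ c py, are the double crossovers. Comparing them with the parentals, only the c allele has switched, so c is the middle locus and the order is vi – c – py.
vi–c: (369 + 16)/1500 = 0.2567; c–py: (65 + 16)/1500 = 0.0540.
Expected DCO frequency = 0.2567 × 0.0540 ≈ 0.01386; observed = 16/1500 ≈ 0.01067.
Coefficient of coincidence = 0.01067/0.01386 ≈ 0.77; interference = 1 − 0.77 = 0.23.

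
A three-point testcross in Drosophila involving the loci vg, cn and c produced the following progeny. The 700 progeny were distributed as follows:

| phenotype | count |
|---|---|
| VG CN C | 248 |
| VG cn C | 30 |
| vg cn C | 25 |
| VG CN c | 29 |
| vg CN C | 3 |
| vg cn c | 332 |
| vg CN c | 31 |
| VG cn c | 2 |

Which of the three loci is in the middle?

The two most frequent reciprocal classes, vg cn c and VG CN C, are the parental types, so the F1 was vg cn c / VG CN C.
The two rarest classes, VG cn c and vg CN C, are the double crossovers. Comparing them with the parentals, only the vg allele has switched, so vg is the middle locus and the order is cn – vg – c.

vg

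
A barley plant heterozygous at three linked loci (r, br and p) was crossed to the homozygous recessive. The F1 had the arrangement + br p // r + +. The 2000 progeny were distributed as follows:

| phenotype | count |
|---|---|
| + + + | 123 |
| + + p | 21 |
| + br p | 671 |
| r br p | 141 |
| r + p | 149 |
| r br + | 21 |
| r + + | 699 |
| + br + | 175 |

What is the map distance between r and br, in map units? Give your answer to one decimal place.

The two rarest classes, + + p and r br +, are the double crossovers. Comparing them with the parentals, only the br allele has switched, so br is the middle locus and the order is p – br – r.
Crossovers in the br–r interval produce the single-crossover classes r br p and + + + (141 + 123 = 264) plus the double crossovers (42).
RF(br–r) = (264 + 42) / 2000 = 306/2000 = 0.1530 → 15.3 map units.

15.3 map units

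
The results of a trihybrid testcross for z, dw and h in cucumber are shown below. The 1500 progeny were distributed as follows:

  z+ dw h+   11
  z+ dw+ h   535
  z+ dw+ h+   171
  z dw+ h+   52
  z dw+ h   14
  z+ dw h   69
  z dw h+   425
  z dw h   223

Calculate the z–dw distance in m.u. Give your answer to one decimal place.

9.7 m.u.

The two most frequent reciprocal classes, z+ dw+ h and z dw h+, are the parental types, so the F1 was z+ dw+ h / z dw h+.
The two rarest classes, z dw+ h and z+ dw h+, are the double crossovers. Comparing them with the parentals, only the z allele has switched, so z is the middle locus and the order is dw – z – h.
Crossovers in the dw–z interval produce the single-crossover classes z+ dw h and z dw+ h+ (69 + 52 = 121) plus the double crossovers (25).
RF(dw–z) = (121 + 25) / 1500 = 146/1500 = 0.0973 → 9.7 m.u.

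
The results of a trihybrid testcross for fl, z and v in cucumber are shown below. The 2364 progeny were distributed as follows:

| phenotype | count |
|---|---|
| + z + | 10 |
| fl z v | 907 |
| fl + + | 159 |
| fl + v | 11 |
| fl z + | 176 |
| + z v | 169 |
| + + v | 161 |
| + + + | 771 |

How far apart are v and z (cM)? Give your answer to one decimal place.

The two most frequent reciprocal classes, + + + and fl z v, are the parental types, so the F1 was + + + / fl z v.
The two rarest classes, + z + and fl + v, are the double crossovers. Comparing them with the parentals, only the z allele has switched, so z is the middle locus and the order is fl – z – v.
Crossovers in the z–v interval produce the single-crossover classes + + v and fl z + (161 + 176 = 337) plus the double crossovers (21).
RF(z–v) = (337 + 21) / 2364 = 358/2364 = 0.1514 → 15.1 cM.

15.1 cM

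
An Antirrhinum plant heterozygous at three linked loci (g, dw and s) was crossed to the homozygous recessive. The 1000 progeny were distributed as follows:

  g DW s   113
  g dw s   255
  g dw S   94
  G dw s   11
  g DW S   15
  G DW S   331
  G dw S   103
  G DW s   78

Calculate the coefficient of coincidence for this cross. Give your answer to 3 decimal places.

0.543

The two most frequent reciprocal classes, G DW S and g dw s, are the parental types, so the F1 was G DW S / g dw s.
The two rarest classes, g DW S and G dw s, are the double crossovers. Comparing them with the parentals, only the g allele has switched, so g is the middle locus and the order is dw – g – s.
dw–g: (216 + 26)/1000 = 0.2420; g–s: (172 + 26)/1000 = 0.1980.
Expected DCO frequency = 0.2420 × 0.1980 ≈ 0.04792; observed = 26/1000 ≈ 0.02600.
Coefficient of coincidence = 0.02600/0.04792 ≈ 0.543.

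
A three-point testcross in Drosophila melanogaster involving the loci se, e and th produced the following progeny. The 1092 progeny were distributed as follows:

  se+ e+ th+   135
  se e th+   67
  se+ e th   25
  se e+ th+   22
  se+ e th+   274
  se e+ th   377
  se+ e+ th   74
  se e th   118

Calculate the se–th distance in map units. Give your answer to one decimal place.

The two most frequent reciprocal classes, se e+ th and se+ e th+, are the parental types, so the F1 was se e+ th / se+ e th+.
The two rarest classes, se e+ th+ and se+ e th, are the double crossovers. Comparing them with the parentals, only the th allele has switched, so th is the middle locus and the order is se – th – e.
Crossovers in the se–th interval produce the single-crossover classes se+ e+ th and se e th+ (74 + 67 = 141) plus the double crossovers (47).
RF(se–th) = (141 + 47) / 1092 = 188/1092 = 0.1722 → 17.2 map units.

17.2 map units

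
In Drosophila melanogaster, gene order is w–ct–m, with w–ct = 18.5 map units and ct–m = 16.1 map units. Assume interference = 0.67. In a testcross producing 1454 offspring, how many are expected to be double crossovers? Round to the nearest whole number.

Map distances give recombination frequencies of 0.185 and 0.161 for the two intervals.
With interference 0.67 (so coincidence = 0.33), expected double-crossover frequency = 0.185 × 0.161 × 0.33 = 0.00983.
Expected number = 0.00983 × 1454 = 14.29 ≈ 14.

14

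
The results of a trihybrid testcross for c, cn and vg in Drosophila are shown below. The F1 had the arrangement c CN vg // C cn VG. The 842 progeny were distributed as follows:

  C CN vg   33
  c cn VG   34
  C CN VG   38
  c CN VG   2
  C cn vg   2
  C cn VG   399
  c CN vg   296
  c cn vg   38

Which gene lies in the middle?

The two rarest classes, c CN VG and C cn vg, are the double crossovers. Comparing them with the parentals, only the vg allele has switched, so vg is the middle locus and the order is cn – vg – c.

vg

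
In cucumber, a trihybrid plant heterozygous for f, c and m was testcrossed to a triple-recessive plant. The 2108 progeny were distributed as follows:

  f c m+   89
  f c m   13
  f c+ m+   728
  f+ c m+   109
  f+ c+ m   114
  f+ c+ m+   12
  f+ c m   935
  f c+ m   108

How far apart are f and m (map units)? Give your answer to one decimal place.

11.5 map units

The two most frequent reciprocal classes, f c+ m+ and f+ c m, are the parental types, so the F1 was f c+ m+ / f+ c m.
The two rarest classes, f+ c+ m+ and f c m, are the double crossovers. Comparing them with the parentals, only the f allele has switched, so f is the middle locus and the order is c – f – m.
Crossovers in the f–m interval produce the single-crossover classes f c+ m and f+ c m+ (108 + 109 = 217) plus the double crossovers (25).
RF(f–m) = (217 + 25) / 2108 = 242/2108 = 0.1148 → 11.5 map units.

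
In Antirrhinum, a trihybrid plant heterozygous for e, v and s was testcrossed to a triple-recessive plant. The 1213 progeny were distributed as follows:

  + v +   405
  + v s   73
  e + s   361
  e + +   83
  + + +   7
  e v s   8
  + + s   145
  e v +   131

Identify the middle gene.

v

The two most frequent reciprocal classes, + v + and e + s, are the parental types, so the F1 was + v + / e + s.
The two rarest classes, + + + and e v s, are the double crossovers. Comparing them with the parentals, only the v allele has switched, so v is the middle locus and the order is s – v – e.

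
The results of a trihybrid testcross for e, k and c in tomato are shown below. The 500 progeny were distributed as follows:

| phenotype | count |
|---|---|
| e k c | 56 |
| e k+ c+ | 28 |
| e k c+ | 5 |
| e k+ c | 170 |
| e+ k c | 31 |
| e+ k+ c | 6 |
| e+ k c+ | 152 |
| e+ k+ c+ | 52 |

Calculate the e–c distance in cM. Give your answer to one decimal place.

14.0 cM

The two most frequent reciprocal classes, e+ k c+ and e k+ c, are the parental types, so the F1 was e+ k c+ / e k+ c.
The two rarest classes, e k c+ and e+ k+ c, are the double crossovers. Comparing them with the parentals, only the e allele has switched, so e is the middle locus and the order is k – e – c.
Crossovers in the e–c interval produce the single-crossover classes e+ k c and e k+ c+ (31 + 28 = 59) plus the double crossovers (11).
RF(e–c) = (59 + 11) / 500 = 70/500 = 0.1400 → 14.0 cM.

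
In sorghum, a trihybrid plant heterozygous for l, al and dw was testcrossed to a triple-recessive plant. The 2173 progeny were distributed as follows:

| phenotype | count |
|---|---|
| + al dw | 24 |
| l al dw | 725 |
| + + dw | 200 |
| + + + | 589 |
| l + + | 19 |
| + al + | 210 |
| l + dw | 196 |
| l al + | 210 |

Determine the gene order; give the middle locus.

The two most frequent reciprocal classes, l al dw and + + +, are the parental types, so the F1 was l al dw / + + +.
The two rarest classes, + al dw and l + +, are the double crossovers. Comparing them with the parentals, only the l allele has switched, so l is the middle locus and the order is al – l – dw.

l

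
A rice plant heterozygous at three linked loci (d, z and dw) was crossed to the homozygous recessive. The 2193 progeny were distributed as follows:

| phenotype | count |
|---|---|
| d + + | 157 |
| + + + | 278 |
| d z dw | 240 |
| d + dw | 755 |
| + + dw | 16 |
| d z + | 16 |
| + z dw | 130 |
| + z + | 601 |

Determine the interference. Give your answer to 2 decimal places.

0.60

The two most frequent reciprocal classes, + z + and d + dw, are the parental types, so the F1 was + z + / d + dw.
The two rarest classes, d z + and + + dw, are the double crossovers. Comparing them with the parentals, only the d allele has switched, so d is the middle locus and the order is dw – d – z.
dw–d: (287 + 32)/2193 = 0.1455; d–z: (518 + 32)/2193 = 0.2508.
Expected DCO frequency = 0.1455 × 0.2508 ≈ 0.03649; observed = 32/2193 ≈ 0.01459.
Coefficient of coincidence = 0.01459/0.03649 ≈ 0.40; interference = 1 − 0.40 = 0.60.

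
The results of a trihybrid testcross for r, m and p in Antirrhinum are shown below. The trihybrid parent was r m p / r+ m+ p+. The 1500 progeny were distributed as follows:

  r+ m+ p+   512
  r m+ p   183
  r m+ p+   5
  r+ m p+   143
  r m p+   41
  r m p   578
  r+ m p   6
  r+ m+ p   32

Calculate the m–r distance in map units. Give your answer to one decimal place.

The two rarest classes, r+ m p and r m+ p+, are the double crossovers. Comparing them with the parentals, only the r allele has switched, so r is the middle locus and the order is m – r – p.
Crossovers in the m–r interval produce the single-crossover classes r m+ p and r+ m p+ (183 + 143 = 326) plus the double crossovers (11).
RF(m–r) = (326 + 11) / 1500 = 337/1500 = 0.2247 → 22.5 map units.

22.5 map units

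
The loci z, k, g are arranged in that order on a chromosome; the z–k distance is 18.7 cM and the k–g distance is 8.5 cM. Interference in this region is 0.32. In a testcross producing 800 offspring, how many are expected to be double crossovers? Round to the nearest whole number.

9

Map distances give recombination frequencies of 0.187 and 0.085 for the two intervals.
With interference 0.32 (so coincidence = 0.68), expected double-crossover frequency = 0.187 × 0.085 × 0.68 = 0.01081.
Expected number = 0.01081 × 800 = 8.65 ≈ 9.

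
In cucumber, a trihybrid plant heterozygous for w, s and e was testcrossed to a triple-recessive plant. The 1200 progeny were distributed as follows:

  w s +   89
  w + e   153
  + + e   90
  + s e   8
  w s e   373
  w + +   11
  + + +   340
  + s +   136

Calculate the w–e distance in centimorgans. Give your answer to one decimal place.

16.5 centimorgans

The two most frequent reciprocal classes, w s e and + + +, are the parental types, so the F1 was w s e / + + +.
The two rarest classes, + s e and w + +, are the double crossovers. Comparing them with the parentals, only the w allele has switched, so w is the middle locus and the order is e – w – s.
Crossovers in the e–w interval produce the single-crossover classes w s + and + + e (89 + 90 = 179) plus the double crossovers (19).
RF(e–w) = (179 + 19) / 1200 = 198/1200 = 0.1650 → 16.5 centimorgans.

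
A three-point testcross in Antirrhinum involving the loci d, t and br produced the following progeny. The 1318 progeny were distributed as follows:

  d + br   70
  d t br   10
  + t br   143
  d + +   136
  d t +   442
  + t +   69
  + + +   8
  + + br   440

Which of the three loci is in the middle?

br

The two most frequent reciprocal classes, d t + and + + br, are the parental types, so the F1 was d t + / + + br.
The two rarest classes, d t br and + + +, are the double crossovers. Comparing them with the parentals, only the br allele has switched, so br is the middle locus and the order is d – br – t.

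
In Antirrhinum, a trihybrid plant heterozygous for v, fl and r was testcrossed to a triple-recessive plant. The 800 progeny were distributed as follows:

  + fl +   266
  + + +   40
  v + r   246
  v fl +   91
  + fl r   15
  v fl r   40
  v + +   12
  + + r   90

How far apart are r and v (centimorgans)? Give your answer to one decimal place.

26.0 centimorgans

The two most frequent reciprocal classes, + fl + and v + r, are the parental types, so the F1 was + fl + / v + r.
The two rarest classes, + fl r and v + +, are the double crossovers. Comparing them with the parentals, only the r allele has switched, so r is the middle locus and the order is fl – r – v.
Crossovers in the r–v interval produce the single-crossover classes v fl + and + + r (91 + 90 = 181) plus the double crossovers (27).
RF(r–v) = (181 + 27) / 800 = 208/800 = 0.2600 → 26.0 centimorgans.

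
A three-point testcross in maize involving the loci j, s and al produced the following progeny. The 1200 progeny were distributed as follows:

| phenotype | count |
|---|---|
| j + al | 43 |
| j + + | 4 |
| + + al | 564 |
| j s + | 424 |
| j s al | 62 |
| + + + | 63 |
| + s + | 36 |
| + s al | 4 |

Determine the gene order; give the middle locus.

s

The two most frequent reciprocal classes, j s + and + + al, are the parental types, so the F1 was j s + / + + al.
The two rarest classes, j + + and + s al, are the double crossovers. Comparing them with the parentals, only the s allele has switched, so s is the middle locus and the order is j – s – al.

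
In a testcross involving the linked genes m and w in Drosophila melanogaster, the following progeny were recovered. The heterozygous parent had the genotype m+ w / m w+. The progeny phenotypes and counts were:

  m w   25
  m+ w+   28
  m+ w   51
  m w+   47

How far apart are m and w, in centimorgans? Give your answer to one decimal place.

The recombinant classes are m+ w+ and m w: 28 + 25 = 53.
Recombination frequency = 53/151 = 0.3510 ≈ 35.1%, i.e. 35.1 centimorgans.

35.1 centimorgans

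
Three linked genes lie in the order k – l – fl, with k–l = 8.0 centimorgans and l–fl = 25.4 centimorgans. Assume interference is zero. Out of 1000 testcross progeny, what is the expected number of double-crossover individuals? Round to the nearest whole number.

Map distances give recombination frequencies of 0.080 and 0.254 for the two intervals.
With no interference, expected double-crossover frequency = 0.080 × 0.254 = 0.02032.
Expected number = 0.02032 × 1000 = 20.32 ≈ 20.

20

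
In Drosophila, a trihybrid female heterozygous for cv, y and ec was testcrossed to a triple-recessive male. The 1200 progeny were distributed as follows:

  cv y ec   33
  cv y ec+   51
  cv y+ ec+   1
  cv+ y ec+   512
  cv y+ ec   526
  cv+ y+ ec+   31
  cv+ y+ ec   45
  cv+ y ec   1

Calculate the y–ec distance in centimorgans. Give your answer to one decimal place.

The two most frequent reciprocal classes, cv y+ ec and cv+ y ec+, are the parental types, so the F1 was cv y+ ec / cv+ y ec+.
The two rarest classes, cv y+ ec+ and cv+ y ec, are the double crossovers. Comparing them with the parentals, only the ec allele has switched, so ec is the middle locus and the order is y – ec – cv.
Crossovers in the y–ec interval produce the single-crossover classes cv y ec and cv+ y+ ec+ (33 + 31 = 64) plus the double crossovers (2).
RF(y–ec) = (64 + 2) / 1200 = 66/1200 = 0.0550 → 5.5 centimorgans.

5.5 centimorgans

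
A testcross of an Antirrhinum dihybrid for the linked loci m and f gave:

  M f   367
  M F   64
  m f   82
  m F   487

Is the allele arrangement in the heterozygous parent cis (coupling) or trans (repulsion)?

The two most frequent classes are M f (367) and m F (487); these are the parental (non-recombinant) types.
So the F1 carried M f on one chromosome and m F on the other — the recessive alleles are on opposite chromosomes (trans / repulsion).

trans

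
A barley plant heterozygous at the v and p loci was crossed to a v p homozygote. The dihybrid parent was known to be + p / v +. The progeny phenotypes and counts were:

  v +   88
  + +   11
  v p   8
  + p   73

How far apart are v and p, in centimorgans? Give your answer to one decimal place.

10.6 centimorgans

The recombinant classes are + + and v p: 11 + 8 = 19.
Recombination frequency = 19/180 = 0.1056 ≈ 10.6%, i.e. 10.6 centimorgans.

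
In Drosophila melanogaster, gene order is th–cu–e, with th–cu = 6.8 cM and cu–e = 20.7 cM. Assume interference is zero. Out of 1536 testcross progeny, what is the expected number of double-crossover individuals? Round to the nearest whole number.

22

Map distances give recombination frequencies of 0.068 and 0.207 for the two intervals.
With no interference, expected double-crossover frequency = 0.068 × 0.207 = 0.01408.
Expected number = 0.01408 × 1536 = 21.62 ≈ 22.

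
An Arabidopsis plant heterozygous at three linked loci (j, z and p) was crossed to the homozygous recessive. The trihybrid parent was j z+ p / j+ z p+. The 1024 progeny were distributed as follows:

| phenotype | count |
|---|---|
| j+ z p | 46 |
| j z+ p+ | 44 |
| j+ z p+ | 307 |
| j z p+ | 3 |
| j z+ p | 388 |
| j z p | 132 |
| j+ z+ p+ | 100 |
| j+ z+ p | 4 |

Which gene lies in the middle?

The two rarest classes, j+ z+ p and j z p+, are the double crossovers. Comparing them with the parentals, only the j allele has switched, so j is the middle locus and the order is z – j – p.

j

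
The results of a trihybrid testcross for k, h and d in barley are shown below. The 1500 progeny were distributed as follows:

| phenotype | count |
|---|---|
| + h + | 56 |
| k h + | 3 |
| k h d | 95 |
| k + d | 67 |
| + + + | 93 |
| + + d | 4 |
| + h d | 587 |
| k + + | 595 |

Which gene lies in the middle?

h

The two most frequent reciprocal classes, k + + and + h d, are the parental types, so the F1 was k + + / + h d.
The two rarest classes, k h + and + + d, are the double crossovers. Comparing them with the parentals, only the h allele has switched, so h is the middle locus and the order is d – h – k.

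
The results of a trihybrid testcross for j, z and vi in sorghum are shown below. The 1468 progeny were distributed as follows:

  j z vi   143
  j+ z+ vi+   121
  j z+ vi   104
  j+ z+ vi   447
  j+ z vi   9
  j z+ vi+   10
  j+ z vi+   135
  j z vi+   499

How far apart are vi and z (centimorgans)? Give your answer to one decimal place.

19.3 centimorgans

The two most frequent reciprocal classes, j z vi+ and j+ z+ vi, are the parental types, so the F1 was j z vi+ / j+ z+ vi.
The two rarest classes, j z+ vi+ and j+ z vi, are the double crossovers. Comparing them with the parentals, only the z allele has switched, so z is the middle locus and the order is vi – z – j.
Crossovers in the vi–z interval produce the single-crossover classes j z vi and j+ z+ vi+ (143 + 121 = 264) plus the double crossovers (19).
RF(vi–z) = (264 + 19) / 1468 = 283/1468 = 0.1928 → 19.3 centimorgans.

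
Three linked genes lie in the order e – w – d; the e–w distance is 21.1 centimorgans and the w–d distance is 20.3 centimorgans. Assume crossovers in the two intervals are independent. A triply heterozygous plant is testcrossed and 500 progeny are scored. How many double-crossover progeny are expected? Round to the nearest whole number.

Map distances give recombination frequencies of 0.211 and 0.203 for the two intervals.
With no interference, expected double-crossover frequency = 0.211 × 0.203 = 0.04283.
Expected number = 0.04283 × 500 = 21.42 ≈ 21.

21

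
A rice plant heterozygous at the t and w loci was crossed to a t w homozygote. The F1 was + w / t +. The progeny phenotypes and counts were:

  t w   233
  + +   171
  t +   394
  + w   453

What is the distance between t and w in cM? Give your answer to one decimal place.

The recombinant classes are + + and t w: 171 + 233 = 404.
Recombination frequency = 404/1251 = 0.3229 ≈ 32.3%, i.e. 32.3 cM.

32.3 cM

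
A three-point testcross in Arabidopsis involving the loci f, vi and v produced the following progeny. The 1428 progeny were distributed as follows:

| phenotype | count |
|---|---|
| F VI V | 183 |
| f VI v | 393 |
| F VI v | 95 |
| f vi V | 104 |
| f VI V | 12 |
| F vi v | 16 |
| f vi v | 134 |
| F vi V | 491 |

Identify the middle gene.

The two most frequent reciprocal classes, f VI v and F vi V, are the parental types, so the F1 was f VI v / F vi V.
The two rarest classes, f VI V and F vi v, are the double crossovers. Comparing them with the parentals, only the v allele has switched, so v is the middle locus and the order is vi – v – f.

v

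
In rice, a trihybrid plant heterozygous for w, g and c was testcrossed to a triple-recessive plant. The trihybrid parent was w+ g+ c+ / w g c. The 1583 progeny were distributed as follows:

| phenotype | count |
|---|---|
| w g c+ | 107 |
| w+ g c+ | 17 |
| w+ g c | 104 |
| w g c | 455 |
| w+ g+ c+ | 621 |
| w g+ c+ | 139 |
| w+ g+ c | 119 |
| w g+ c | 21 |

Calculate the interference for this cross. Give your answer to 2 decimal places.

The two rarest classes, w+ g c+ and w g+ c, are the double crossovers. Comparing them with the parentals, only the g allele has switched, so g is the middle locus and the order is c – g – w.
c–g: (226 + 38)/1583 = 0.1668; g–w: (243 + 38)/1583 = 0.1775.
Expected DCO frequency = 0.1668 × 0.1775 ≈ 0.02961; observed = 38/1583 ≈ 0.02401.
Coefficient of coincidence = 0.02401/0.02961 ≈ 0.81; interference = 1 − 0.81 = 0.19.

0.19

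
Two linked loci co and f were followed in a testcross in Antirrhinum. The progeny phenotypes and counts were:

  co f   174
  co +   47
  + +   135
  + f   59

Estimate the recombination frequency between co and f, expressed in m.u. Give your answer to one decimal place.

25.5 m.u.

The two most frequent classes, + + (135) and co f (174), are the parental types, so the F1 was + + / co f.
The recombinant classes are + f and co +: 59 + 47 = 106.
Recombination frequency = 106/415 = 0.2554 ≈ 25.5%, i.e. 25.5 m.u.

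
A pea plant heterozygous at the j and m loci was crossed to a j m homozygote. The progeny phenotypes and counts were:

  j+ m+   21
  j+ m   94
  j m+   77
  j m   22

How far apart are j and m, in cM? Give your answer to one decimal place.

20.1 cM

The two most frequent classes, j+ m (94) and j m+ (77), are the parental types, so the F1 was j+ m / j m+.
The recombinant classes are j+ m+ and j m: 21 + 22 = 43.
Recombination frequency = 43/214 = 0.2009 ≈ 20.1%, i.e. 20.1 cM.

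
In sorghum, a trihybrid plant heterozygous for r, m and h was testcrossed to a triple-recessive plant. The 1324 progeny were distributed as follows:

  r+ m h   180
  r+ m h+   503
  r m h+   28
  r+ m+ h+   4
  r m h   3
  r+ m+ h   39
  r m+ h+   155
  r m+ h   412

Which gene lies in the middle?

m

The two most frequent reciprocal classes, r m+ h and r+ m h+, are the parental types, so the F1 was r m+ h / r+ m h+.
The two rarest classes, r m h and r+ m+ h+, are the double crossovers. Comparing them with the parentals, only the m allele has switched, so m is the middle locus and the order is h – m – r.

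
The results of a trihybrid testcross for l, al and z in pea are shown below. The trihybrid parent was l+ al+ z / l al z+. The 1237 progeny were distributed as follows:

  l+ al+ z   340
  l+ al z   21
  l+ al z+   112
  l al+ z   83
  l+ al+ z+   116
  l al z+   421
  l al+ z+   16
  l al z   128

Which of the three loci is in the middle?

The two rarest classes, l+ al z and l al+ z+, are the double crossovers. Comparing them with the parentals, only the al allele has switched, so al is the middle locus and the order is l – al – z.

al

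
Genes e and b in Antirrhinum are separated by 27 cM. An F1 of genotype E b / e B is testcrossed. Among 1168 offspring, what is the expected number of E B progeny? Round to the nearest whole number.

A map distance of 27 cM corresponds to a recombination frequency of 0.270.
The F1 is E b / e B, so E B is a recombinant gamete class with expected frequency r/2 = 0.270/2 = 0.1350.
Expected number = 0.1350 × 1168 = 157.68 ≈ 158.

158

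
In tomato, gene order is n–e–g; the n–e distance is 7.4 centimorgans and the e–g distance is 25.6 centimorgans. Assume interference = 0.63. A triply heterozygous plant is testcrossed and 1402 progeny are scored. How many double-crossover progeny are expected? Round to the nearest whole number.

10

Map distances give recombination frequencies of 0.074 and 0.256 for the two intervals.
With interference 0.63 (so coincidence = 0.37), expected double-crossover frequency = 0.074 × 0.256 × 0.37 = 0.00701.
Expected number = 0.00701 × 1402 = 9.83 ≈ 10.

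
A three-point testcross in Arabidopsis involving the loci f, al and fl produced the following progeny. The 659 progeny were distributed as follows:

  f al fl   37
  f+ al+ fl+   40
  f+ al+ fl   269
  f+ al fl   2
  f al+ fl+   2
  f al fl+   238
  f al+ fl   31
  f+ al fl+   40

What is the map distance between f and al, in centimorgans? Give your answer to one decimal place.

The two most frequent reciprocal classes, f+ al+ fl and f al fl+, are the parental types, so the F1 was f+ al+ fl / f al fl+.
The two rarest classes, f+ al fl and f al+ fl+, are the double crossovers. Comparing them with the parentals, only the al allele has switched, so al is the middle locus and the order is fl – al – f.
Crossovers in the al–f interval produce the single-crossover classes f al+ fl and f+ al fl+ (31 + 40 = 71) plus the double crossovers (4).
RF(al–f) = (71 + 4) / 659 = 75/659 = 0.1138 → 11.4 centimorgans.

11.4 centimorgans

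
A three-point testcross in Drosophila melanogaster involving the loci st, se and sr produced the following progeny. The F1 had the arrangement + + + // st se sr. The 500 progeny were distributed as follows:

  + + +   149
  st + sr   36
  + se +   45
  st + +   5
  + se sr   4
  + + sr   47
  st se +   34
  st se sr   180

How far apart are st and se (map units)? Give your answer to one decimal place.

The two rarest classes, st + + and + se sr, are the double crossovers. Comparing them with the parentals, only the st allele has switched, so st is the middle locus and the order is sr – st – se.
Crossovers in the st–se interval produce the single-crossover classes + se + and st + sr (45 + 36 = 81) plus the double crossovers (9).
RF(st–se) = (81 + 9) / 500 = 90/500 = 0.1800 → 18.0 map units.

18.0 map units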